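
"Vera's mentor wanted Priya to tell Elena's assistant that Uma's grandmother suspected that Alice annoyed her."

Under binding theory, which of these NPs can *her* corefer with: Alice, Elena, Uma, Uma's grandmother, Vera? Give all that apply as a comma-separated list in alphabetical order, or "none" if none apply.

Elena, Uma, Uma's grandmother, Vera

*her* is a pronoun; Principle B requires it to be free in its binding domain — the clause headed by 'annoyed'.
— Alice: subject of the clause headed by 'annoyed'; c-commands the pronoun within its binding domain — blocked (Principle B).
— Elena: possessor inside the object DP of the clause headed by 'tell'; does not c-command the pronoun — Principle B does not apply; allowed.
— Uma: possessor inside the subject DP of the clause headed by 'suspected'; does not c-command the pronoun — Principle B does not apply; allowed.
— Uma's grandmother: subject of the clause headed by 'suspected'; c-commands the pronoun but lies outside its binding domain — allowed.
— Vera: possessor inside the subject DP of the matrix clause; does not c-command the pronoun — Principle B does not apply; allowed.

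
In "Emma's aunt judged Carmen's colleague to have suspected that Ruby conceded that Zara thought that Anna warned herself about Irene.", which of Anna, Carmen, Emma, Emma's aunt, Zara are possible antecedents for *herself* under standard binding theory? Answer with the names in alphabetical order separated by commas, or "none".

Anna

*herself* is a reflexive; Principle A requires it to be bound within its binding domain — the clause headed by 'warned'.
— Anna: subject of the clause headed by 'warned'; c-commands the reflexive within its binding domain — allowed (Principle A).
— Carmen: possessor inside the subject DP of the clause headed by 'suspected'; does not c-command the reflexive — cannot bind it (Principle A).
— Emma: possessor inside the subject DP of the matrix clause; does not c-command the reflexive — cannot bind it (Principle A).
— Emma's aunt: subject of the matrix clause; c-commands the reflexive but lies outside its binding domain — cannot bind it (Principle A).
— Zara: subject of the clause headed by 'thought'; c-commands the reflexive but lies outside its binding domain — cannot bind it (Principle A).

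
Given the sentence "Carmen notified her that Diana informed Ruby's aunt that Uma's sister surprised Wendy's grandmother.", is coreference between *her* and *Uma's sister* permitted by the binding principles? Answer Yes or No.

*her* is a pronoun; Principle B requires it to be free in its binding domain — the matrix clause.
— Uma's sister: subject of the clause headed by 'surprised'; is c-commanded by the pronoun; coreference would bind this R-expression — blocked (Principle C).

No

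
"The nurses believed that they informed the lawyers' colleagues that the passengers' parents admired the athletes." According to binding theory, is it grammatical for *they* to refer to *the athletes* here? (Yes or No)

*the athletes* is an R-expression; Principle C requires it to be free (not bound by any c-commanding expression).
— they: subject of the clause headed by 'informed'; the pronoun c-commands the R-expression — coreference blocked (Principle C).

No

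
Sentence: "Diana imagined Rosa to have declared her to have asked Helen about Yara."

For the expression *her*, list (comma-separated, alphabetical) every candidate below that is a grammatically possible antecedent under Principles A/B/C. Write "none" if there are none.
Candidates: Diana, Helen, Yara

*her* is a pronoun; Principle B requires it to be free in its binding domain — the clause headed by 'declared'.
— Diana: subject of the matrix clause; c-commands the pronoun but lies outside its binding domain — allowed.
— Helen: object of the clause headed by 'asked'; is c-commanded by the pronoun; coreference would bind this R-expression — blocked (Principle C).
— Yara: second object of the clause headed by 'asked'; is c-commanded by the pronoun; coreference would bind this R-expression — blocked (Principle C).

Diana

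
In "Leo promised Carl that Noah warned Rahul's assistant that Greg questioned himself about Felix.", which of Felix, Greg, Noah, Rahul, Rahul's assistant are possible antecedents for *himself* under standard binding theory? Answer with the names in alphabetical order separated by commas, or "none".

*himself* is a reflexive; Principle A requires it to be bound within its binding domain — the clause headed by 'questioned'.
— Felix: second object of the clause headed by 'questioned'; does not c-command the reflexive — cannot bind it (Principle A).
— Greg: subject of the clause headed by 'questioned'; c-commands the reflexive within its binding domain — allowed (Principle A).
— Noah: subject of the clause headed by 'warned'; c-commands the reflexive but lies outside its binding domain — cannot bind it (Principle A).
— Rahul: possessor inside the object DP of the clause headed by 'warned'; does not c-command the reflexive — cannot bind it (Principle A).
— Rahul's assistant: object of the clause headed by 'warned'; c-commands the reflexive but lies outside its binding domain — cannot bind it (Principle A).

Greg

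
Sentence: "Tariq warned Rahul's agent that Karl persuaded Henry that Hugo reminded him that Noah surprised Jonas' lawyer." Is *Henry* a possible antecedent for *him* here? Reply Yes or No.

*him* is a pronoun; Principle B requires it to be free in its binding domain — the clause headed by 'reminded'.
— Henry: object of the clause headed by 'persuaded'; c-commands the pronoun but lies outside its binding domain — allowed.

Yes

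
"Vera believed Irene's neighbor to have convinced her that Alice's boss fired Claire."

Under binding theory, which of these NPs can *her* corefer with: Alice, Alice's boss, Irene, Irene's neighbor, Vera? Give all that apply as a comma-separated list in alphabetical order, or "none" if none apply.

Irene, Vera

*her* is a pronoun; Principle B requires it to be free in its binding domain — the clause headed by 'convinced'.
— Alice: possessor inside the subject DP of the clause headed by 'fired'; is c-commanded by the pronoun; coreference would bind this R-expression — blocked (Principle C).
— Alice's boss: subject of the clause headed by 'fired'; is c-commanded by the pronoun; coreference would bind this R-expression — blocked (Principle C).
— Irene: possessor inside the subject DP of the clause headed by 'convinced'; does not c-command the pronoun — Principle B does not apply; allowed.
— Irene's neighbor: subject of the clause headed by 'convinced'; c-commands the pronoun within its binding domain — blocked (Principle B).
— Vera: subject of the matrix clause; c-commands the pronoun but lies outside its binding domain — allowed.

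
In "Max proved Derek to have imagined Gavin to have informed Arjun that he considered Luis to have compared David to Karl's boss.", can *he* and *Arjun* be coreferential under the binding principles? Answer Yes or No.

*Arjun* is an R-expression; Principle C requires it to be free (not bound by any c-commanding expression).
— he: subject of the clause headed by 'considered'; the pronoun does not c-command the R-expression — coreference allowed.

Yes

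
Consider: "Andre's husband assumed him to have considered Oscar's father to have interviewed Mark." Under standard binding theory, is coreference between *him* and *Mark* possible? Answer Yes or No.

No

*Mark* is an R-expression; Principle C requires it to be free (not bound by any c-commanding expression).
— him: subject of the clause headed by 'considered'; the pronoun c-commands the R-expression — coreference blocked (Principle C).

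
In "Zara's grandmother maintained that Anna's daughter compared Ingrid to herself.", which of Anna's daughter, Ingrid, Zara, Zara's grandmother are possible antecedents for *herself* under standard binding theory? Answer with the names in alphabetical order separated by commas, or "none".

Anna's daughter, Ingrid

*herself* is a reflexive; Principle A requires it to be bound within its binding domain — the clause headed by 'compared'.
— Anna's daughter: subject of the clause headed by 'compared'; c-commands the reflexive within its binding domain — allowed (Principle A).
— Ingrid: object of the clause headed by 'compared'; c-commands the reflexive within its binding domain — allowed (Principle A).
— Zara: possessor inside the subject DP of the matrix clause; does not c-command the reflexive — cannot bind it (Principle A).
— Zara's grandmother: subject of the matrix clause; c-commands the reflexive but lies outside its binding domain — cannot bind it (Principle A).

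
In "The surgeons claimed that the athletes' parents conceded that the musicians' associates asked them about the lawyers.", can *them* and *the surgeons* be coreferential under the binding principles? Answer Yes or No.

*the surgeons* is an R-expression; Principle C requires it to be free (not bound by any c-commanding expression).
— them: object of the clause headed by 'asked'; the pronoun does not c-command the R-expression — coreference allowed.

Yes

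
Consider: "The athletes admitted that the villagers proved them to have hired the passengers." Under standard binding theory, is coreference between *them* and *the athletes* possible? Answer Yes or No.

Yes

*the athletes* is an R-expression; Principle C requires it to be free (not bound by any c-commanding expression).
— them: subject of the clause headed by 'hired'; the pronoun does not c-command the R-expression — coreference allowed.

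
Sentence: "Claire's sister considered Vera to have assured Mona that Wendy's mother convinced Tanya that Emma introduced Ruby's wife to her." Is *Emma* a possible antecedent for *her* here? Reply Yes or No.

*her* is a pronoun; Principle B requires it to be free in its binding domain — the clause headed by 'introduced'.
— Emma: subject of the clause headed by 'introduced'; c-commands the pronoun within its binding domain — blocked (Principle B).

No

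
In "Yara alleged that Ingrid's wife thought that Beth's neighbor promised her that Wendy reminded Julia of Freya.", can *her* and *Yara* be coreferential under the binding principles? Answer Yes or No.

*Yara* is an R-expression; Principle C requires it to be free (not bound by any c-commanding expression).
— her: object of the clause headed by 'promised'; the pronoun does not c-command the R-expression — coreference allowed.

Yes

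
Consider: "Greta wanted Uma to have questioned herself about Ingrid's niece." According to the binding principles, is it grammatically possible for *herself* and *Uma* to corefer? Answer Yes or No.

Yes

*herself* is a reflexive; Principle A requires it to be bound within its binding domain — the clause headed by 'questioned'.
— Uma: subject of the clause headed by 'questioned'; c-commands the reflexive within its binding domain — allowed (Principle A).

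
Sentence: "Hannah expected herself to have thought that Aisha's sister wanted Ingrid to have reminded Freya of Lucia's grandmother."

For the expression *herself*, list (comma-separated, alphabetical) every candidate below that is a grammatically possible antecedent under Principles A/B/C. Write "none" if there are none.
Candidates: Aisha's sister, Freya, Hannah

Hannah

*herself* is a reflexive; Principle A requires it to be bound within its binding domain — the matrix clause.
— Aisha's sister: subject of the clause headed by 'wanted'; does not c-command the reflexive — cannot bind it (Principle A).
— Freya: object of the clause headed by 'reminded'; does not c-command the reflexive — cannot bind it (Principle A).
— Hannah: subject of the matrix clause; c-commands the reflexive within its binding domain — allowed (Principle A).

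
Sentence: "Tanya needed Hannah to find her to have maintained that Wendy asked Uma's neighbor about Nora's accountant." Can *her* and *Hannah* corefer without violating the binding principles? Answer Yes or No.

No

*Hannah* is an R-expression; Principle C requires it to be free (not bound by any c-commanding expression).
— her: subject of the clause headed by 'maintained'; the R-expression locally c-commands the pronoun — coreference blocked (Principle B on the pronoun).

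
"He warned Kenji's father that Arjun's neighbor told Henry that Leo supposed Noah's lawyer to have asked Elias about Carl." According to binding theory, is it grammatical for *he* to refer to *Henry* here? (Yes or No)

*Henry* is an R-expression; Principle C requires it to be free (not bound by any c-commanding expression).
— he: subject of the matrix clause; the pronoun c-commands the R-expression — coreference blocked (Principle C).

No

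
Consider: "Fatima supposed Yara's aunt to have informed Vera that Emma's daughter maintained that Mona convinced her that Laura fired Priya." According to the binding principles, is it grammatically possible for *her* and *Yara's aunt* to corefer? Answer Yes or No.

Yes

*her* is a pronoun; Principle B requires it to be free in its binding domain — the clause headed by 'convinced'.
— Yara's aunt: subject of the clause headed by 'informed'; c-commands the pronoun but lies outside its binding domain — allowed.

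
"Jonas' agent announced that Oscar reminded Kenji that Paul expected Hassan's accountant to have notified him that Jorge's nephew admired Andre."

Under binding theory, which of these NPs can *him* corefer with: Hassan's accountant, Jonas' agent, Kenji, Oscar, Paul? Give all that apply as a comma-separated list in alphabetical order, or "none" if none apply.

*him* is a pronoun; Principle B requires it to be free in its binding domain — the clause headed by 'notified'.
— Hassan's accountant: subject of the clause headed by 'notified'; c-commands the pronoun within its binding domain — blocked (Principle B).
— Jonas' agent: subject of the matrix clause; c-commands the pronoun but lies outside its binding domain — allowed.
— Kenji: object of the clause headed by 'reminded'; c-commands the pronoun but lies outside its binding domain — allowed.
— Oscar: subject of the clause headed by 'reminded'; c-commands the pronoun but lies outside its binding domain — allowed.
— Paul: subject of the clause headed by 'expected'; c-commands the pronoun but lies outside its binding domain — allowed.

Jonas' agent, Kenji, Oscar, Paul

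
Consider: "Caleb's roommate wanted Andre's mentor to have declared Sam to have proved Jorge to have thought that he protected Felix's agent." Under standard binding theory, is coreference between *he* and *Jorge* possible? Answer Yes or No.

*Jorge* is an R-expression; Principle C requires it to be free (not bound by any c-commanding expression).
— he: subject of the clause headed by 'protected'; the pronoun does not c-command the R-expression — coreference allowed.

Yes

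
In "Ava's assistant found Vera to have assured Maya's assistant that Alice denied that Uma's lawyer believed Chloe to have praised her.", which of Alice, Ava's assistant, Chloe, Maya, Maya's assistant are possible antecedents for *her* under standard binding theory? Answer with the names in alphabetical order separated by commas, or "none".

*her* is a pronoun; Principle B requires it to be free in its binding domain — the clause headed by 'praised'.
— Alice: subject of the clause headed by 'denied'; c-commands the pronoun but lies outside its binding domain — allowed.
— Ava's assistant: subject of the matrix clause; c-commands the pronoun but lies outside its binding domain — allowed.
— Chloe: subject of the clause headed by 'praised'; c-commands the pronoun within its binding domain — blocked (Principle B).
— Maya: possessor inside the object DP of the clause headed by 'assured'; does not c-command the pronoun — Principle B does not apply; allowed.
— Maya's assistant: object of the clause headed by 'assured'; c-commands the pronoun but lies outside its binding domain — allowed.

Alice, Ava's assistant, Maya, Maya's assistant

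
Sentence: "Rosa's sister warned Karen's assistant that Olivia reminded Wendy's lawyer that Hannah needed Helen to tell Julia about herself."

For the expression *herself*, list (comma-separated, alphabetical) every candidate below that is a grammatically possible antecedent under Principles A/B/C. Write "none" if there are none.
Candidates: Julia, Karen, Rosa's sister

Julia

*herself* is a reflexive; Principle A requires it to be bound within its binding domain — the clause headed by 'tell'.
— Julia: object of the clause headed by 'tell'; c-commands the reflexive within its binding domain — allowed (Principle A).
— Karen: possessor inside the object DP of the matrix clause; does not c-command the reflexive — cannot bind it (Principle A).
— Rosa's sister: subject of the matrix clause; c-commands the reflexive but lies outside its binding domain — cannot bind it (Principle A).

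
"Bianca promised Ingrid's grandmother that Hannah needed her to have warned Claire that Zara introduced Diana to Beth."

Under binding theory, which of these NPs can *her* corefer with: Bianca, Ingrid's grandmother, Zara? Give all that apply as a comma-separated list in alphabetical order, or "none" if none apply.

Bianca, Ingrid's grandmother

*her* is a pronoun; Principle B requires it to be free in its binding domain — the clause headed by 'needed'.
— Bianca: subject of the matrix clause; c-commands the pronoun but lies outside its binding domain — allowed.
— Ingrid's grandmother: object of the matrix clause; c-commands the pronoun but lies outside its binding domain — allowed.
— Zara: subject of the clause headed by 'introduced'; is c-commanded by the pronoun; coreference would bind this R-expression — blocked (Principle C).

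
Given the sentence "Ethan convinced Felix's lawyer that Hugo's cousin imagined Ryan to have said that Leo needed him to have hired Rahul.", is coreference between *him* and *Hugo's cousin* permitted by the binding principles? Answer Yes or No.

Yes

*him* is a pronoun; Principle B requires it to be free in its binding domain — the clause headed by 'needed'.
— Hugo's cousin: subject of the clause headed by 'imagined'; c-commands the pronoun but lies outside its binding domain — allowed.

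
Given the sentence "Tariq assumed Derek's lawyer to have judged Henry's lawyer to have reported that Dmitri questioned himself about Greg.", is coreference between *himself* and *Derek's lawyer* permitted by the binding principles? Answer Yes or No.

No

*himself* is a reflexive; Principle A requires it to be bound within its binding domain — the clause headed by 'questioned'.
— Derek's lawyer: subject of the clause headed by 'judged'; c-commands the reflexive but lies outside its binding domain — cannot bind it (Principle A).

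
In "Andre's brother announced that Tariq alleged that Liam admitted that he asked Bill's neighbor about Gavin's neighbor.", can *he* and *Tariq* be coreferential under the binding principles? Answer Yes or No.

Yes

*Tariq* is an R-expression; Principle C requires it to be free (not bound by any c-commanding expression).
— he: subject of the clause headed by 'asked'; the pronoun does not c-command the R-expression — coreference allowed.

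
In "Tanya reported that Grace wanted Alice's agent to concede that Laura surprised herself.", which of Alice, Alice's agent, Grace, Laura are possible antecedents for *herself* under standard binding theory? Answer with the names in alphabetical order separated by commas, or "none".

*herself* is a reflexive; Principle A requires it to be bound within its binding domain — the clause headed by 'surprised'.
— Alice: possessor inside the subject DP of the clause headed by 'concede'; does not c-command the reflexive — cannot bind it (Principle A).
— Alice's agent: subject of the clause headed by 'concede'; c-commands the reflexive but lies outside its binding domain — cannot bind it (Principle A).
— Grace: subject of the clause headed by 'wanted'; c-commands the reflexive but lies outside its binding domain — cannot bind it (Principle A).
— Laura: subject of the clause headed by 'surprised'; c-commands the reflexive within its binding domain — allowed (Principle A).

Laura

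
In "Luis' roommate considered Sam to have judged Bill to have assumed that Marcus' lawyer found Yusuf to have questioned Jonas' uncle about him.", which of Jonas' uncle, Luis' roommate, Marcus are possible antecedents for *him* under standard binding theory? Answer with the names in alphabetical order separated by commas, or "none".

Luis' roommate, Marcus

*him* is a pronoun; Principle B requires it to be free in its binding domain — the clause headed by 'questioned'.
— Jonas' uncle: object of the clause headed by 'questioned'; c-commands the pronoun within its binding domain — blocked (Principle B).
— Luis' roommate: subject of the matrix clause; c-commands the pronoun but lies outside its binding domain — allowed.
— Marcus: possessor inside the subject DP of the clause headed by 'found'; does not c-command the pronoun — Principle B does not apply; allowed.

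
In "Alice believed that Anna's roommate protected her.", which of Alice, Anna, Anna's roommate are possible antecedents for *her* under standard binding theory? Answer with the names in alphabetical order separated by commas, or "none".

*her* is a pronoun; Principle B requires it to be free in its binding domain — the clause headed by 'protected'.
— Alice: subject of the matrix clause; c-commands the pronoun but lies outside its binding domain — allowed.
— Anna: possessor inside the subject DP of the clause headed by 'protected'; does not c-command the pronoun — Principle B does not apply; allowed.
— Anna's roommate: subject of the clause headed by 'protected'; c-commands the pronoun within its binding domain — blocked (Principle B).

Alice, Anna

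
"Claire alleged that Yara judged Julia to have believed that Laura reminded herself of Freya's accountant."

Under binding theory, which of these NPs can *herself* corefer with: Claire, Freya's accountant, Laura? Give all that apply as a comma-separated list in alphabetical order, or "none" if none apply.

*herself* is a reflexive; Principle A requires it to be bound within its binding domain — the clause headed by 'reminded'.
— Claire: subject of the matrix clause; c-commands the reflexive but lies outside its binding domain — cannot bind it (Principle A).
— Freya's accountant: second object of the clause headed by 'reminded'; does not c-command the reflexive — cannot bind it (Principle A).
— Laura: subject of the clause headed by 'reminded'; c-commands the reflexive within its binding domain — allowed (Principle A).

Laura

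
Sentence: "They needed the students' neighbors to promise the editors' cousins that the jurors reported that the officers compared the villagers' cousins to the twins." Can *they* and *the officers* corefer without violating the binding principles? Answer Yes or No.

*the officers* is an R-expression; Principle C requires it to be free (not bound by any c-commanding expression).
— they: subject of the matrix clause; the pronoun c-commands the R-expression — coreference blocked (Principle C).

No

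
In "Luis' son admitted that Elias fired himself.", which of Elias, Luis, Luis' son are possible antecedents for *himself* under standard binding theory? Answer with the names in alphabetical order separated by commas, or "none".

Elias

*himself* is a reflexive; Principle A requires it to be bound within its binding domain — the clause headed by 'fired'.
— Elias: subject of the clause headed by 'fired'; c-commands the reflexive within its binding domain — allowed (Principle A).
— Luis: possessor inside the subject DP of the matrix clause; does not c-command the reflexive — cannot bind it (Principle A).
— Luis' son: subject of the matrix clause; c-commands the reflexive but lies outside its binding domain — cannot bind it (Principle A).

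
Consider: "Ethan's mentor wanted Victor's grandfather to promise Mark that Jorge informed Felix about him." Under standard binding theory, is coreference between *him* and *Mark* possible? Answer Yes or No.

*Mark* is an R-expression; Principle C requires it to be free (not bound by any c-commanding expression).
— him: second object of the clause headed by 'informed'; the pronoun does not c-command the R-expression — coreference allowed.

Yes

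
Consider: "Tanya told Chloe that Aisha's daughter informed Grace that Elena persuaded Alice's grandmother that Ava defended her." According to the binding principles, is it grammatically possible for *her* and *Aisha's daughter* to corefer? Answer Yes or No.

Yes

*her* is a pronoun; Principle B requires it to be free in its binding domain — the clause headed by 'defended'.
— Aisha's daughter: subject of the clause headed by 'informed'; c-commands the pronoun but lies outside its binding domain — allowed.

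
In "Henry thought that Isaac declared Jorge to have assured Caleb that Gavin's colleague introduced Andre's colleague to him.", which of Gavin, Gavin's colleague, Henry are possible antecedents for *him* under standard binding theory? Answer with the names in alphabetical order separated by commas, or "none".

*him* is a pronoun; Principle B requires it to be free in its binding domain — the clause headed by 'introduced'.
— Gavin: possessor inside the subject DP of the clause headed by 'introduced'; does not c-command the pronoun — Principle B does not apply; allowed.
— Gavin's colleague: subject of the clause headed by 'introduced'; c-commands the pronoun within its binding domain — blocked (Principle B).
— Henry: subject of the matrix clause; c-commands the pronoun but lies outside its binding domain — allowed.

Gavin, Henry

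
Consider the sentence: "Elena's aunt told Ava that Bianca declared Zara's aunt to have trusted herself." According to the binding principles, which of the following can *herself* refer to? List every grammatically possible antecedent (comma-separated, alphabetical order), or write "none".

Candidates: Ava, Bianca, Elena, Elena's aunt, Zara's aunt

*herself* is a reflexive; Principle A requires it to be bound within its binding domain — the clause headed by 'trusted'.
— Ava: object of the matrix clause; c-commands the reflexive but lies outside its binding domain — cannot bind it (Principle A).
— Bianca: subject of the clause headed by 'declared'; c-commands the reflexive but lies outside its binding domain — cannot bind it (Principle A).
— Elena: possessor inside the subject DP of the matrix clause; does not c-command the reflexive — cannot bind it (Principle A).
— Elena's aunt: subject of the matrix clause; c-commands the reflexive but lies outside its binding domain — cannot bind it (Principle A).
— Zara's aunt: subject of the clause headed by 'trusted'; c-commands the reflexive within its binding domain — allowed (Principle A).

Zara's aunt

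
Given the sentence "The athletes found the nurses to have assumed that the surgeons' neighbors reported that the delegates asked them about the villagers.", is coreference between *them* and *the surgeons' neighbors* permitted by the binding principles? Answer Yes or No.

Yes

*them* is a pronoun; Principle B requires it to be free in its binding domain — the clause headed by 'asked'.
— the surgeons' neighbors: subject of the clause headed by 'reported'; c-commands the pronoun but lies outside its binding domain — allowed.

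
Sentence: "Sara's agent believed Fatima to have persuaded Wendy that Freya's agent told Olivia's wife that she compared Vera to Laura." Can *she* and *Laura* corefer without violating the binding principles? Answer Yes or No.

No

*Laura* is an R-expression; Principle C requires it to be free (not bound by any c-commanding expression).
— she: subject of the clause headed by 'compared'; the pronoun c-commands the R-expression — coreference blocked (Principle C).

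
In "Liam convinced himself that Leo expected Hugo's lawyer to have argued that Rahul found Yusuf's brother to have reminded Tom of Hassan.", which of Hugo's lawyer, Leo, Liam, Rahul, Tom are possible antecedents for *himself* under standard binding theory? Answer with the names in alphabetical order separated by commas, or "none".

*himself* is a reflexive; Principle A requires it to be bound within its binding domain — the matrix clause.
— Hugo's lawyer: subject of the clause headed by 'argued'; does not c-command the reflexive — cannot bind it (Principle A).
— Leo: subject of the clause headed by 'expected'; does not c-command the reflexive — cannot bind it (Principle A).
— Liam: subject of the matrix clause; c-commands the reflexive within its binding domain — allowed (Principle A).
— Rahul: subject of the clause headed by 'found'; does not c-command the reflexive — cannot bind it (Principle A).
— Tom: object of the clause headed by 'reminded'; does not c-command the reflexive — cannot bind it (Principle A).

Liam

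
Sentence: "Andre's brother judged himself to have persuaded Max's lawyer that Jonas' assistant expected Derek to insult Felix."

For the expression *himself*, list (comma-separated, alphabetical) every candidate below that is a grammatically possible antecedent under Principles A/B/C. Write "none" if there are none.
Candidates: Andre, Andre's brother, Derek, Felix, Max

*himself* is a reflexive; Principle A requires it to be bound within its binding domain — the matrix clause.
— Andre: possessor inside the subject DP of the matrix clause; does not c-command the reflexive — cannot bind it (Principle A).
— Andre's brother: subject of the matrix clause; c-commands the reflexive within its binding domain — allowed (Principle A).
— Derek: subject of the clause headed by 'insult'; does not c-command the reflexive — cannot bind it (Principle A).
— Felix: object of the clause headed by 'insult'; does not c-command the reflexive — cannot bind it (Principle A).
— Max: possessor inside the object DP of the clause headed by 'persuaded'; does not c-command the reflexive — cannot bind it (Principle A).

Andre's brother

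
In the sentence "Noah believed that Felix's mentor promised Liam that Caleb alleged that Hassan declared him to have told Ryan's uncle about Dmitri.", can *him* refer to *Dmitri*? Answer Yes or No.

No

*him* is a pronoun; Principle B requires it to be free in its binding domain — the clause headed by 'declared'.
— Dmitri: second object of the clause headed by 'told'; is c-commanded by the pronoun; coreference would bind this R-expression — blocked (Principle C).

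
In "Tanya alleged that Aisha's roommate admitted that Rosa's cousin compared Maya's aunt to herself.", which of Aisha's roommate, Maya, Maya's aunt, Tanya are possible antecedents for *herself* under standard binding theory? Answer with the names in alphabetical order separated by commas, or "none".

*herself* is a reflexive; Principle A requires it to be bound within its binding domain — the clause headed by 'compared'.
— Aisha's roommate: subject of the clause headed by 'admitted'; c-commands the reflexive but lies outside its binding domain — cannot bind it (Principle A).
— Maya: possessor inside the object DP of the clause headed by 'compared'; does not c-command the reflexive — cannot bind it (Principle A).
— Maya's aunt: object of the clause headed by 'compared'; c-commands the reflexive within its binding domain — allowed (Principle A).
— Tanya: subject of the matrix clause; c-commands the reflexive but lies outside its binding domain — cannot bind it (Principle A).

Maya's aunt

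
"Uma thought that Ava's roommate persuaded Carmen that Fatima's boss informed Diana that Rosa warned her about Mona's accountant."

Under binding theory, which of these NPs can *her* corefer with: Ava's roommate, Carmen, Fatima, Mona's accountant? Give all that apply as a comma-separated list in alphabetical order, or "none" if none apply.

*her* is a pronoun; Principle B requires it to be free in its binding domain — the clause headed by 'warned'.
— Ava's roommate: subject of the clause headed by 'persuaded'; c-commands the pronoun but lies outside its binding domain — allowed.
— Carmen: object of the clause headed by 'persuaded'; c-commands the pronoun but lies outside its binding domain — allowed.
— Fatima: possessor inside the subject DP of the clause headed by 'informed'; does not c-command the pronoun — Principle B does not apply; allowed.
— Mona's accountant: second object of the clause headed by 'warned'; is c-commanded by the pronoun; coreference would bind this R-expression — blocked (Principle C).

Ava's roommate, Carmen, Fatima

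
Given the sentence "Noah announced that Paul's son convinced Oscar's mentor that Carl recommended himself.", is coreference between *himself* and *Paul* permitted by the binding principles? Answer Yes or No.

*himself* is a reflexive; Principle A requires it to be bound within its binding domain — the clause headed by 'recommended'.
— Paul: possessor inside the subject DP of the clause headed by 'convinced'; does not c-command the reflexive — cannot bind it (Principle A).

No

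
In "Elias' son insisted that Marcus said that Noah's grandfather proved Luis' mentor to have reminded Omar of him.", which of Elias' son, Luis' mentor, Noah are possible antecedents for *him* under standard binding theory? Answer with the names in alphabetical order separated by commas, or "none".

*him* is a pronoun; Principle B requires it to be free in its binding domain — the clause headed by 'reminded'.
— Elias' son: subject of the matrix clause; c-commands the pronoun but lies outside its binding domain — allowed.
— Luis' mentor: subject of the clause headed by 'reminded'; c-commands the pronoun within its binding domain — blocked (Principle B).
— Noah: possessor inside the subject DP of the clause headed by 'proved'; does not c-command the pronoun — Principle B does not apply; allowed.

Elias' son, Noah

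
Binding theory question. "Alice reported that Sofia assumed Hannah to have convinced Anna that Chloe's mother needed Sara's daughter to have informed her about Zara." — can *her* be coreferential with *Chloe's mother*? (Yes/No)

*her* is a pronoun; Principle B requires it to be free in its binding domain — the clause headed by 'informed'.
— Chloe's mother: subject of the clause headed by 'needed'; c-commands the pronoun but lies outside its binding domain — allowed.

Yes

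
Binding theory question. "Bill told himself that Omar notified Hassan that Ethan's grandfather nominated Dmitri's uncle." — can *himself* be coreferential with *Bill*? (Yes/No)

Yes

*himself* is a reflexive; Principle A requires it to be bound within its binding domain — the matrix clause.
— Bill: subject of the matrix clause; c-commands the reflexive within its binding domain — allowed (Principle A).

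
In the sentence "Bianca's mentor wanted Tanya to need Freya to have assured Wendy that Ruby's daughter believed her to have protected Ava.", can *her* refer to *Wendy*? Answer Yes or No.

Yes

*her* is a pronoun; Principle B requires it to be free in its binding domain — the clause headed by 'believed'.
— Wendy: object of the clause headed by 'assured'; c-commands the pronoun but lies outside its binding domain — allowed.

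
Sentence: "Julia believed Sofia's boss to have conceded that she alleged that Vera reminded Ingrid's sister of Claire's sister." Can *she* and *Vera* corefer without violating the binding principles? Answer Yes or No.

No

*Vera* is an R-expression; Principle C requires it to be free (not bound by any c-commanding expression).
— she: subject of the clause headed by 'alleged'; the pronoun c-commands the R-expression — coreference blocked (Principle C).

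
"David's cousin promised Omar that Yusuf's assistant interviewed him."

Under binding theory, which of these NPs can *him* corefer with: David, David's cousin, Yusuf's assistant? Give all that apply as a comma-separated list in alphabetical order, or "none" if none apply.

David, David's cousin

*him* is a pronoun; Principle B requires it to be free in its binding domain — the clause headed by 'interviewed'.
— David: possessor inside the subject DP of the matrix clause; does not c-command the pronoun — Principle B does not apply; allowed.
— David's cousin: subject of the matrix clause; c-commands the pronoun but lies outside its binding domain — allowed.
— Yusuf's assistant: subject of the clause headed by 'interviewed'; c-commands the pronoun within its binding domain — blocked (Principle B).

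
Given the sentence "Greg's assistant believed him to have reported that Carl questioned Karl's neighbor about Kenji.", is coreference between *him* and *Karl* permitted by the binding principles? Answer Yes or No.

*him* is a pronoun; Principle B requires it to be free in its binding domain — the matrix clause.
— Karl: possessor inside the object DP of the clause headed by 'questioned'; is c-commanded by the pronoun; coreference would bind this R-expression — blocked (Principle C).

No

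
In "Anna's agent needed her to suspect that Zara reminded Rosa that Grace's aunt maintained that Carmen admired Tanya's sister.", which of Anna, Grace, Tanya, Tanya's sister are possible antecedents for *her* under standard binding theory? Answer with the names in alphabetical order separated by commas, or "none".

Anna

*her* is a pronoun; Principle B requires it to be free in its binding domain — the matrix clause.
— Anna: possessor inside the subject DP of the matrix clause; does not c-command the pronoun — Principle B does not apply; allowed.
— Grace: possessor inside the subject DP of the clause headed by 'maintained'; is c-commanded by the pronoun; coreference would bind this R-expression — blocked (Principle C).
— Tanya: possessor inside the object DP of the clause headed by 'admired'; is c-commanded by the pronoun; coreference would bind this R-expression — blocked (Principle C).
— Tanya's sister: object of the clause headed by 'admired'; is c-commanded by the pronoun; coreference would bind this R-expression — blocked (Principle C).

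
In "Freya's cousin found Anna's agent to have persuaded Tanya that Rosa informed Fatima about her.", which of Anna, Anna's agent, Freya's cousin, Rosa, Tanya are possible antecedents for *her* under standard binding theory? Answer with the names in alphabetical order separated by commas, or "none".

Anna, Anna's agent, Freya's cousin, Tanya

*her* is a pronoun; Principle B requires it to be free in its binding domain — the clause headed by 'informed'.
— Anna: possessor inside the subject DP of the clause headed by 'persuaded'; does not c-command the pronoun — Principle B does not apply; allowed.
— Anna's agent: subject of the clause headed by 'persuaded'; c-commands the pronoun but lies outside its binding domain — allowed.
— Freya's cousin: subject of the matrix clause; c-commands the pronoun but lies outside its binding domain — allowed.
— Rosa: subject of the clause headed by 'informed'; c-commands the pronoun within its binding domain — blocked (Principle B).
— Tanya: object of the clause headed by 'persuaded'; c-commands the pronoun but lies outside its binding domain — allowed.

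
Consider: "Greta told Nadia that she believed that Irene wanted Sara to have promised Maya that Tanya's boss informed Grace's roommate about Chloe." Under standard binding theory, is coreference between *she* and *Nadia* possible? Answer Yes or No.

*Nadia* is an R-expression; Principle C requires it to be free (not bound by any c-commanding expression).
— she: subject of the clause headed by 'believed'; the pronoun does not c-command the R-expression — coreference allowed.

Yes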